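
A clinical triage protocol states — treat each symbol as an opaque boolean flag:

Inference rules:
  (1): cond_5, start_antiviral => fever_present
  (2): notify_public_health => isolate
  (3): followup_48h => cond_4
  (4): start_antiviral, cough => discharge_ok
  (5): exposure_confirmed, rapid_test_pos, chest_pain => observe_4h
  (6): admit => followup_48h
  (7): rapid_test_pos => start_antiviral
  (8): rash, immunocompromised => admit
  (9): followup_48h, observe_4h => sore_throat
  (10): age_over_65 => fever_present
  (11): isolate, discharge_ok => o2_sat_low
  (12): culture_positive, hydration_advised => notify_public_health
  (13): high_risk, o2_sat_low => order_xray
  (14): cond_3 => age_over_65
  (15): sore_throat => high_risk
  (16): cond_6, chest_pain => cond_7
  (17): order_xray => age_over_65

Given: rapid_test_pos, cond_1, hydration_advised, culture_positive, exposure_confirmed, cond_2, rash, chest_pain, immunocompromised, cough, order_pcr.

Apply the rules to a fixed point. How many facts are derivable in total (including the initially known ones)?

[1] (5) [exposure_confirmed, rapid_test_pos, chest_pain => observe_4h]; (7) [rapid_test_pos => start_antiviral]; (8) [rash, immunocompromised => admit]; (12) [culture_positive, hydration_advised => notify_public_health]. ⇒ new: observe_4h, start_antiviral, admit, notify_public_health.
[2] (2) [notify_public_health => isolate]; (4) [start_antiviral, cough => discharge_ok]; (6) [admit => followup_48h]. ⇒ new: isolate, discharge_ok, followup_48h.
[3] (3) [followup_48h => cond_4]; (9) [followup_48h, observe_4h => sore_throat]; (11) [isolate, discharge_ok => o2_sat_low]. ⇒ new: cond_4, sore_throat, o2_sat_low.
[4] (15) [sore_throat => high_risk]. ⇒ new: high_risk.
[5] (13) [high_risk, o2_sat_low => order_xray]. ⇒ new: order_xray.
[6] (17) [order_xray => age_over_65]. ⇒ new: age_over_65.
[7] (10) [age_over_65 => fever_present]. ⇒ new: fever_present.
Closure: {admit, age_over_65, chest_pain, cond_1, cond_2, cond_4, cough, culture_positive, discharge_ok, exposure_confirmed, fever_present, followup_48h, high_risk, hydration_advised, immunocompromised, isolate, notify_public_health, o2_sat_low, observe_4h, order_pcr, order_xray, rapid_test_pos, rash, sore_throat, start_antiviral} — 25 facts.

25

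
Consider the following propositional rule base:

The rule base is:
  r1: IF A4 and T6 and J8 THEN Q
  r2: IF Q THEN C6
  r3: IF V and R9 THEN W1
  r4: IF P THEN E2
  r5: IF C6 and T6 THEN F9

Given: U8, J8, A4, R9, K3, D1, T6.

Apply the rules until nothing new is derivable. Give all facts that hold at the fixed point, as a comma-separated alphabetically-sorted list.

A4, C6, D1, F9, J8, K3, Q, R9, T6, U8

Round 1 fires r1, giving Q.
Round 2 fires r2, giving C6.
Round 3 fires r5, giving F9.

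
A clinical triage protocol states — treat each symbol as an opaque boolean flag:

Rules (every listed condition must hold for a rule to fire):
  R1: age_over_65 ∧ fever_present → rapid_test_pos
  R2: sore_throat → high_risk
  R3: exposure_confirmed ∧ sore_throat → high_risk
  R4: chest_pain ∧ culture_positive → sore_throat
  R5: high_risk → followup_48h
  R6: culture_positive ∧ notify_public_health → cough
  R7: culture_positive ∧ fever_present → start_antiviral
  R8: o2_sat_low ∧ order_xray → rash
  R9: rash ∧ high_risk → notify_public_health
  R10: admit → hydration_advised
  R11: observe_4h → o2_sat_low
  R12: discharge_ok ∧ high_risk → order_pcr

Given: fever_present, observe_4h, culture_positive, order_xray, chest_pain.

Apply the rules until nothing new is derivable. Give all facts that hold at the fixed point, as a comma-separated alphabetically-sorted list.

chest_pain, cough, culture_positive, fever_present, followup_48h, high_risk, notify_public_health, o2_sat_low, observe_4h, order_xray, rash, sore_throat, start_antiviral

Round 1 fires R4, R7, R11, giving sore_throat, start_antiviral, o2_sat_low.
Round 2 fires R2, R8, giving high_risk, rash.
Round 3 fires R5, R9, giving followup_48h, notify_public_health.
Round 4 fires R6, giving cough.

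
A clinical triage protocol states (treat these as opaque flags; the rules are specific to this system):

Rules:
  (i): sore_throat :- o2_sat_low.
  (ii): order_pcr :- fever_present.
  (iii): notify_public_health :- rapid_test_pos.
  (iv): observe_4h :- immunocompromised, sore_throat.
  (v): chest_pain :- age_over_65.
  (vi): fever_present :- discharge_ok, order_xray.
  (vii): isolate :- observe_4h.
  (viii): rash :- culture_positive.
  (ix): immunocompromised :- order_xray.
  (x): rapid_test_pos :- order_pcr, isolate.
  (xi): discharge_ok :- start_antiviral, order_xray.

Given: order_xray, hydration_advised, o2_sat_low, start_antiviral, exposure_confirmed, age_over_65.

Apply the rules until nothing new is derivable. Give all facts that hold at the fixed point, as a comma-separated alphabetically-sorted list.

age_over_65, chest_pain, discharge_ok, exposure_confirmed, fever_present, hydration_advised, immunocompromised, isolate, notify_public_health, o2_sat_low, observe_4h, order_pcr, order_xray, rapid_test_pos, sore_throat, start_antiviral

[1] (i) [sore_throat :- o2_sat_low.]; (v) [chest_pain :- age_over_65.]; (ix) [immunocompromised :- order_xray.]; (xi) [discharge_ok :- start_antiviral, order_xray.]. ⇒ new: sore_throat, chest_pain, immunocompromised, discharge_ok.
[2] (iv) [observe_4h :- immunocompromised, sore_throat.]; (vi) [fever_present :- discharge_ok, order_xray.]. ⇒ new: observe_4h, fever_present.
[3] (ii) [order_pcr :- fever_present.]; (vii) [isolate :- observe_4h.]. ⇒ new: order_pcr, isolate.
[4] (x) [rapid_test_pos :- order_pcr, isolate.]. ⇒ new: rapid_test_pos.
[5] (iii) [notify_public_health :- rapid_test_pos.]. ⇒ new: notify_public_health.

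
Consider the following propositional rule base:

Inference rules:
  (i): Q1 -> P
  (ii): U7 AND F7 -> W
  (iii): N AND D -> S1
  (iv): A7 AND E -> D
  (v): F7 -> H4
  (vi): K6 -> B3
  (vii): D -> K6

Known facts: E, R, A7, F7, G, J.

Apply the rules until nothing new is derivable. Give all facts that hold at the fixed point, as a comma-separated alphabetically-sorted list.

A7, B3, D, E, F7, G, H4, J, K6, R

[1] (iv) [A7 AND E -> D]; (v) [F7 -> H4]. ⇒ new: D, H4.
[2] (vii) [D -> K6]. ⇒ new: K6.
[3] (vi) [K6 -> B3]. ⇒ new: B3.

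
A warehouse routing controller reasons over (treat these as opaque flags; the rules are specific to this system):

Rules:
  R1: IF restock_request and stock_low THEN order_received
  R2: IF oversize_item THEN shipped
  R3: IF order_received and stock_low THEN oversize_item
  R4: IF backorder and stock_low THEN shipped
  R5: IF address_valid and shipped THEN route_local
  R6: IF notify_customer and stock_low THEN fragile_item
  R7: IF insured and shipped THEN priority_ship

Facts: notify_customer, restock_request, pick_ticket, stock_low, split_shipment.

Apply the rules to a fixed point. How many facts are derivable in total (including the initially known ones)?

9

Round 1: R1 [IF restock_request and stock_low THEN order_received]; R6 [IF notify_customer and stock_low THEN fragile_item]. New: order_received, fragile_item.
Round 2: R3 [IF order_received and stock_low THEN oversize_item]. New: oversize_item.
Round 3: R2 [IF oversize_item THEN shipped]. New: shipped.
Closure: {fragile_item, notify_customer, order_received, oversize_item, pick_ticket, restock_request, shipped, split_shipment, stock_low} — 9 facts.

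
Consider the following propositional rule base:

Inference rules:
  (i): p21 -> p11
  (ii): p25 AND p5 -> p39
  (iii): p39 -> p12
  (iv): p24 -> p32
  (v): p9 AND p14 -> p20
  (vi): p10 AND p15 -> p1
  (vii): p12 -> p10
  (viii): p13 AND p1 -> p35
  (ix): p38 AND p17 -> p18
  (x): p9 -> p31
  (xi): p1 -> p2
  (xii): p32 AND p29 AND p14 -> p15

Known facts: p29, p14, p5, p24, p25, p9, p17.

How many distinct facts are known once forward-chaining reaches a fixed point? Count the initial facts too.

Round 1 fires (ii), (iv), (v), (x), giving p39, p32, p20, p31.
Round 2 fires (iii), (xii), giving p12, p15.
Round 3 fires (vii), giving p10.
Round 4 fires (vi), giving p1.
Round 5 fires (xi), giving p2.
Closure: {p1, p10, p12, p14, p15, p17, p2, p20, p24, p25, p29, p31, p32, p39, p5, p9} — 16 facts.

16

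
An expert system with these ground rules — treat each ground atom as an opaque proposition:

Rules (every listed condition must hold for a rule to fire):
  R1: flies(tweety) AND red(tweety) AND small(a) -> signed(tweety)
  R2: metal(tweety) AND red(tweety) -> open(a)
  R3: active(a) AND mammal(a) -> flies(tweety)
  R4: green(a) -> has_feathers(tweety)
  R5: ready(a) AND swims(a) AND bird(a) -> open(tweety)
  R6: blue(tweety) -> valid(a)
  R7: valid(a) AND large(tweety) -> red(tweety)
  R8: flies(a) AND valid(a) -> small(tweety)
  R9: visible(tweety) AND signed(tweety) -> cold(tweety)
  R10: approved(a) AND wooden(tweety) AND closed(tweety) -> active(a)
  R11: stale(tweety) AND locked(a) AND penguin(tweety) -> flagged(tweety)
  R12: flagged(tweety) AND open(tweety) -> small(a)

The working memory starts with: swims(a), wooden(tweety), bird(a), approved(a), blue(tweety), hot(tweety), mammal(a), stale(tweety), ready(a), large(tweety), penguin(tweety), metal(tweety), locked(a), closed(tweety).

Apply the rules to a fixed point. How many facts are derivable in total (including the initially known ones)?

Round 1 — R5, R6, R10, R11, derive open(tweety), valid(a), active(a), flagged(tweety).
Round 2 — R3, R7, R12, derive flies(tweety), red(tweety), small(a).
Round 3 — R1, R2, derive signed(tweety), open(a).
Closure: {active(a), approved(a), bird(a), blue(tweety), closed(tweety), flagged(tweety), flies(tweety), hot(tweety), large(tweety), locked(a), mammal(a), metal(tweety), open(a), open(tweety), penguin(tweety), ready(a), red(tweety), signed(tweety), small(a), stale(tweety), swims(a), valid(a), wooden(tweety)} — 23 facts.

23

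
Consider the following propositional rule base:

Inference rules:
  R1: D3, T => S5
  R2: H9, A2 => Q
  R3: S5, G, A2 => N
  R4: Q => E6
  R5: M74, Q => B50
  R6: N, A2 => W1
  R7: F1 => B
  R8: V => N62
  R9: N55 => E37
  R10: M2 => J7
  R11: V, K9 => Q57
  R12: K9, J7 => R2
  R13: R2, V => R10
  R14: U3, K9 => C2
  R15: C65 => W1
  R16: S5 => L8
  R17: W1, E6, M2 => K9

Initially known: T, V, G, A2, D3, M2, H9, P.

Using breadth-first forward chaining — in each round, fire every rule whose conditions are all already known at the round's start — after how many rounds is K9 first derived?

4

Round 1: R1 [D3, T => S5]; R2 [H9, A2 => Q]; R8 [V => N62]; R10 [M2 => J7]. New: S5, Q, N62, J7.
Round 2: R3 [S5, G, A2 => N]; R4 [Q => E6]; R16 [S5 => L8]. New: N, E6, L8.
Round 3: R6 [N, A2 => W1]. New: W1.
Round 4: R17 [W1, E6, M2 => K9]. New: K9.
K9 first appears in round 4.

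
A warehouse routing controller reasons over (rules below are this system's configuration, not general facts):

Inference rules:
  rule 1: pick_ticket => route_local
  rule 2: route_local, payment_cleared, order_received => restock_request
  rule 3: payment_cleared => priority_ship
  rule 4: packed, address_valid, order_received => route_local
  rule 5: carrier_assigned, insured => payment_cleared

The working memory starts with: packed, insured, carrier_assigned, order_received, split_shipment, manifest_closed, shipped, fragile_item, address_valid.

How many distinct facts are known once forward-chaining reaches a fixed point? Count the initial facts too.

13

Round 1: rule 4 [packed, address_valid, order_received => route_local]; rule 5 [carrier_assigned, insured => payment_cleared]. Adds route_local, payment_cleared.
Round 2: rule 2 [route_local, payment_cleared, order_received => restock_request]; rule 3 [payment_cleared => priority_ship]. Adds restock_request, priority_ship.
Closure: {address_valid, carrier_assigned, fragile_item, insured, manifest_closed, order_received, packed, payment_cleared, priority_ship, restock_request, route_local, shipped, split_shipment} — 13 facts.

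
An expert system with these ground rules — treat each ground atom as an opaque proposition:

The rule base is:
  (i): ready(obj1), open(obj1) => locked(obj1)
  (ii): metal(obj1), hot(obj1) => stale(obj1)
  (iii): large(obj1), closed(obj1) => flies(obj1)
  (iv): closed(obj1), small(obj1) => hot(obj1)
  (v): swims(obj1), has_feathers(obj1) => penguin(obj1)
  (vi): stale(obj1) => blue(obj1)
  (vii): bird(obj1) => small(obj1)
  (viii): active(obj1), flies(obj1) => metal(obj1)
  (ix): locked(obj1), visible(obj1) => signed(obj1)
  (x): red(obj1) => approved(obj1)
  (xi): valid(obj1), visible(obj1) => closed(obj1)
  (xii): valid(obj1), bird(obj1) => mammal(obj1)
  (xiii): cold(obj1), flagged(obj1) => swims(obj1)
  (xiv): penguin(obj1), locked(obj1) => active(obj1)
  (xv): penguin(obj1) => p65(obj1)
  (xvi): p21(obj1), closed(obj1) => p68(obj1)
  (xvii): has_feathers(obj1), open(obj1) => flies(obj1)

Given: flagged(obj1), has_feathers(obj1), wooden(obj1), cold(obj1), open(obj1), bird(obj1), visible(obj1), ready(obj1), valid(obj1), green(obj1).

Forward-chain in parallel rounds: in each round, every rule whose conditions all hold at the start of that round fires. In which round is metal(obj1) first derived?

4

Round 1 fires (i), (vii), (xi), (xii), (xiii), (xvii), giving locked(obj1), small(obj1), closed(obj1), mammal(obj1), swims(obj1), flies(obj1).
Round 2 fires (iv), (v), (ix), giving hot(obj1), penguin(obj1), signed(obj1).
Round 3 fires (xiv), (xv), giving active(obj1), p65(obj1).
Round 4 fires (viii), giving metal(obj1).
metal(obj1) first appears in round 4.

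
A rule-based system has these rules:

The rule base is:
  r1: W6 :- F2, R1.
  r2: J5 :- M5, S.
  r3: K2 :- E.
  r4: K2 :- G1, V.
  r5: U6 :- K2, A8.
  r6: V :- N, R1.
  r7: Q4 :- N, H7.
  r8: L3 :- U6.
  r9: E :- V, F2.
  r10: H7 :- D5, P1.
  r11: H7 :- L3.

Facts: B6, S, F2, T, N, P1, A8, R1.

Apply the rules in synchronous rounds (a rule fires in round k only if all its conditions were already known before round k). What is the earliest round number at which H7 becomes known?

Round 1: r1 [W6 :- F2, R1.]; r6 [V :- N, R1.]. New: W6, V.
Round 2: r9 [E :- V, F2.]. New: E.
Round 3: r3 [K2 :- E.]. New: K2.
Round 4: r5 [U6 :- K2, A8.]. New: U6.
Round 5: r8 [L3 :- U6.]. New: L3.
Round 6: r11 [H7 :- L3.]. New: H7.
H7 first appears in round 6.

6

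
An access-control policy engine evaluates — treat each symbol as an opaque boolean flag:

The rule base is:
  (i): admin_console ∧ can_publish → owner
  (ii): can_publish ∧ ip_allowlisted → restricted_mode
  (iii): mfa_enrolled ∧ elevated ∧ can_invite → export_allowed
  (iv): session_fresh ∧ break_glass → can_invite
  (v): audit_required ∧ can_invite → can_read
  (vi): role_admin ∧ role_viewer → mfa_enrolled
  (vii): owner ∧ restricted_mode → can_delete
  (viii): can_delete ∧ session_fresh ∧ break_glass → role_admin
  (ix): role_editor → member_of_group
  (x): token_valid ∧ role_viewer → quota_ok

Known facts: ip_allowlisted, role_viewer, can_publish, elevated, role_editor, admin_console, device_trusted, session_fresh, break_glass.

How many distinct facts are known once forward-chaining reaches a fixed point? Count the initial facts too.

Round 1: (i) [admin_console ∧ can_publish → owner]; (ii) [can_publish ∧ ip_allowlisted → restricted_mode]; (iv) [session_fresh ∧ break_glass → can_invite]; (ix) [role_editor → member_of_group]. New: owner, restricted_mode, can_invite, member_of_group.
Round 2: (vii) [owner ∧ restricted_mode → can_delete]. New: can_delete.
Round 3: (viii) [can_delete ∧ session_fresh ∧ break_glass → role_admin]. New: role_admin.
Round 4: (vi) [role_admin ∧ role_viewer → mfa_enrolled]. New: mfa_enrolled.
Round 5: (iii) [mfa_enrolled ∧ elevated ∧ can_invite → export_allowed]. New: export_allowed.
Closure: {admin_console, break_glass, can_delete, can_invite, can_publish, device_trusted, elevated, export_allowed, ip_allowlisted, member_of_group, mfa_enrolled, owner, restricted_mode, role_admin, role_editor, role_viewer, session_fresh} — 17 facts.

17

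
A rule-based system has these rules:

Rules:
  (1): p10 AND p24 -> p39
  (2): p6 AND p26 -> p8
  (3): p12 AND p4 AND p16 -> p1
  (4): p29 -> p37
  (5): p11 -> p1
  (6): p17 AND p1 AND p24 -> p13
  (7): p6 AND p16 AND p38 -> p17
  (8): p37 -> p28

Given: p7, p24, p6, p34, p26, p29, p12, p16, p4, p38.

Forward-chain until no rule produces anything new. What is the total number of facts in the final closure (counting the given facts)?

Round 1 fires (2), (3), (4), (7), giving p8, p1, p37, p17.
Round 2 fires (6), (8), giving p13, p28.
Closure: {p1, p12, p13, p16, p17, p24, p26, p28, p29, p34, p37, p38, p4, p6, p7, p8} — 16 facts.

16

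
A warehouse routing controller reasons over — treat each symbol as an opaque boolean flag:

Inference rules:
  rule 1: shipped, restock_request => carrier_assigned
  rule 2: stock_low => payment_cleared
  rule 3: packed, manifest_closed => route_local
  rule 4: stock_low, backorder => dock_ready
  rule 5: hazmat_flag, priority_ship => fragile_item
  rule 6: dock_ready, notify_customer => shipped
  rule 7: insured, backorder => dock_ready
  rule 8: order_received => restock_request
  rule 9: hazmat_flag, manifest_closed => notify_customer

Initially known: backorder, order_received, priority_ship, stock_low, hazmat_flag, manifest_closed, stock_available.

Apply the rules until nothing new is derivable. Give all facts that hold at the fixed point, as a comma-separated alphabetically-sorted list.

Round 1 fires rule 2, rule 4, rule 5, rule 8, rule 9, giving payment_cleared, dock_ready, fragile_item, restock_request, notify_customer.
Round 2 fires rule 6, giving shipped.
Round 3 fires rule 1, giving carrier_assigned.

backorder, carrier_assigned, dock_ready, fragile_item, hazmat_flag, manifest_closed, notify_customer, order_received, payment_cleared, priority_ship, restock_request, shipped, stock_available, stock_low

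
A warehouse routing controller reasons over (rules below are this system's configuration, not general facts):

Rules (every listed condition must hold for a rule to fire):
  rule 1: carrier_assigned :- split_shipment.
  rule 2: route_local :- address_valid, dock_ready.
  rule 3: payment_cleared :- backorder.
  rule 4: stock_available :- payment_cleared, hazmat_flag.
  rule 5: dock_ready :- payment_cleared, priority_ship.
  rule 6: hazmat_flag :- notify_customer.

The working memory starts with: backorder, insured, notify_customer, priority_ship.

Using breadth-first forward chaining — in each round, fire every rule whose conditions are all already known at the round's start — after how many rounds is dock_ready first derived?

2

Round 1: rule 3 [payment_cleared :- backorder.]; rule 6 [hazmat_flag :- notify_customer.]. Adds payment_cleared, hazmat_flag.
Round 2: rule 4 [stock_available :- payment_cleared, hazmat_flag.]; rule 5 [dock_ready :- payment_cleared, priority_ship.]. Adds stock_available, dock_ready.
dock_ready first appears in round 2.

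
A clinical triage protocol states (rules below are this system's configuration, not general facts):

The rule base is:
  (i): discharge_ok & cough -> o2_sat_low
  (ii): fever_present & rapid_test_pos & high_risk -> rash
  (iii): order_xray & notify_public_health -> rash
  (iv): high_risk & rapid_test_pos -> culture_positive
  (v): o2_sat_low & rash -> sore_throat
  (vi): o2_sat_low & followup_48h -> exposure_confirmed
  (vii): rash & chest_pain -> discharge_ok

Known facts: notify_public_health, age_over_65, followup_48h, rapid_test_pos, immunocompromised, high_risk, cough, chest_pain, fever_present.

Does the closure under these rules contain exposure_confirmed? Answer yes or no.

Round 1 — (ii), (iv), derive rash, culture_positive.
Round 2 — (vii), derive discharge_ok.
Round 3 — (i), derive o2_sat_low.
Round 4 — (v), (vi), derive sore_throat, exposure_confirmed.
exposure_confirmed appears in round 4, so it is derivable.

yes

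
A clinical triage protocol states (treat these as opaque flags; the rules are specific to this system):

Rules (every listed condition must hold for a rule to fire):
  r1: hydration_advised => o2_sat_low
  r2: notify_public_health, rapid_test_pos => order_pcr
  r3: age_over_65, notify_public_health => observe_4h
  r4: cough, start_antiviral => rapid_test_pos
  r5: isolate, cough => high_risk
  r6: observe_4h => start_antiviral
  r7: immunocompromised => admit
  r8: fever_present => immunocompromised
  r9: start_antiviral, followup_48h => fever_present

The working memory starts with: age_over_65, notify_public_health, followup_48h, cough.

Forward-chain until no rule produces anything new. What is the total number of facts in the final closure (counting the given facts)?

11

Round 1 fires r3, giving observe_4h.
Round 2 fires r6, giving start_antiviral.
Round 3 fires r4, r9, giving rapid_test_pos, fever_present.
Round 4 fires r2, r8, giving order_pcr, immunocompromised.
Round 5 fires r7, giving admit.
Closure: {admit, age_over_65, cough, fever_present, followup_48h, immunocompromised, notify_public_health, observe_4h, order_pcr, rapid_test_pos, start_antiviral} — 11 facts.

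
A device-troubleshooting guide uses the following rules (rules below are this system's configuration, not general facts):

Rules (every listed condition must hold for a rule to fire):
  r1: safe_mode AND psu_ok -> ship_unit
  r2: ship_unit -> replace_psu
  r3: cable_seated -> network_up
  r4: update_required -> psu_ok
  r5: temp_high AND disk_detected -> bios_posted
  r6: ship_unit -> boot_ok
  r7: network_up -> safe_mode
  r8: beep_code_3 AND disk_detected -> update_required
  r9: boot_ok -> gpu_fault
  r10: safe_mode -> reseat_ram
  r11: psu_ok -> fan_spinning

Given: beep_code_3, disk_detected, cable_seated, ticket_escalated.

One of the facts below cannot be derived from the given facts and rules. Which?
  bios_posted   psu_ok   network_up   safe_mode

[1] r3 [cable_seated -> network_up]; r8 [beep_code_3 AND disk_detected -> update_required]. ⇒ new: network_up, update_required.
[2] r4 [update_required -> psu_ok]; r7 [network_up -> safe_mode]. ⇒ new: psu_ok, safe_mode.
[3] r1 [safe_mode AND psu_ok -> ship_unit]; r10 [safe_mode -> reseat_ram]; r11 [psu_ok -> fan_spinning]. ⇒ new: ship_unit, reseat_ram, fan_spinning.
[4] r2 [ship_unit -> replace_psu]; r6 [ship_unit -> boot_ok]. ⇒ new: replace_psu, boot_ok.
[5] r9 [boot_ok -> gpu_fault]. ⇒ new: gpu_fault.
Derived: network_up (round 1), psu_ok (round 2), safe_mode (round 2). bios_posted never appears in any round.

bios_posted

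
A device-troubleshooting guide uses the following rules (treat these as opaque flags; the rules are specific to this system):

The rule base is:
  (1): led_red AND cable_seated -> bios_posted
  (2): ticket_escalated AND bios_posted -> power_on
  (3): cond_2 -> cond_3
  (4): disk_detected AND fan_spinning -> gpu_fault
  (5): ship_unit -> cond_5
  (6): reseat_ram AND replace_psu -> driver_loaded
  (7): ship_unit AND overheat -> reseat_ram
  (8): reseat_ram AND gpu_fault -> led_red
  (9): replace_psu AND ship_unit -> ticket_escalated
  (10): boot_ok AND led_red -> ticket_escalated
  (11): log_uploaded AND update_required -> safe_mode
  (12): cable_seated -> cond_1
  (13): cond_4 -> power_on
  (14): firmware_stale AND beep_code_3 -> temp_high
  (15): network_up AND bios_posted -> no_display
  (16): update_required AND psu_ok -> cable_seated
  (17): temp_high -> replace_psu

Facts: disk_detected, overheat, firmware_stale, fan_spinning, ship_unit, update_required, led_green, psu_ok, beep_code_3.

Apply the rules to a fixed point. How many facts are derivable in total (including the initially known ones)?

21

Round 1 — (4), (5), (7), (14), (16), derive gpu_fault, cond_5, reseat_ram, temp_high, cable_seated.
Round 2 — (8), (12), (17), derive led_red, cond_1, replace_psu.
Round 3 — (1), (6), (9), derive bios_posted, driver_loaded, ticket_escalated.
Round 4 — (2), derive power_on.
Closure: {beep_code_3, bios_posted, cable_seated, cond_1, cond_5, disk_detected, driver_loaded, fan_spinning, firmware_stale, gpu_fault, led_green, led_red, overheat, power_on, psu_ok, replace_psu, reseat_ram, ship_unit, temp_high, ticket_escalated, update_required} — 21 facts.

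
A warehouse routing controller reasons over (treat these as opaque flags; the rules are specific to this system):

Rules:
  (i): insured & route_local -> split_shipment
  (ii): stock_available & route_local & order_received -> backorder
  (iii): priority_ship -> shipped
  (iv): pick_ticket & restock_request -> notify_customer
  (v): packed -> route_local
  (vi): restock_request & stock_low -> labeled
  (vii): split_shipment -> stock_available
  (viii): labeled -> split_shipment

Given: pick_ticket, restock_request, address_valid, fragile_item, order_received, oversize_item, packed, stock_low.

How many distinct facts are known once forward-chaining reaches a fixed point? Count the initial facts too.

14

Round 1 — (iv), (v), (vi), derive notify_customer, route_local, labeled.
Round 2 — (viii), derive split_shipment.
Round 3 — (vii), derive stock_available.
Round 4 — (ii), derive backorder.
Closure: {address_valid, backorder, fragile_item, labeled, notify_customer, order_received, oversize_item, packed, pick_ticket, restock_request, route_local, split_shipment, stock_available, stock_low} — 14 facts.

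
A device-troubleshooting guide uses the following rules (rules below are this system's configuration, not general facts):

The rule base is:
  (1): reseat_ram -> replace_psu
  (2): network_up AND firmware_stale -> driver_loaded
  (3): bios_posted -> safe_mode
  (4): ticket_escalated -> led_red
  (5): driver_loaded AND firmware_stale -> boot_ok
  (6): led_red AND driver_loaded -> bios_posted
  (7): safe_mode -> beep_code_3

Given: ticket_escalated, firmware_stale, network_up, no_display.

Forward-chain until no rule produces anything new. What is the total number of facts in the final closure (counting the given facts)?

10

Round 1 fires (2), (4), giving driver_loaded, led_red.
Round 2 fires (5), (6), giving boot_ok, bios_posted.
Round 3 fires (3), giving safe_mode.
Round 4 fires (7), giving beep_code_3.
Closure: {beep_code_3, bios_posted, boot_ok, driver_loaded, firmware_stale, led_red, network_up, no_display, safe_mode, ticket_escalated} — 10 facts.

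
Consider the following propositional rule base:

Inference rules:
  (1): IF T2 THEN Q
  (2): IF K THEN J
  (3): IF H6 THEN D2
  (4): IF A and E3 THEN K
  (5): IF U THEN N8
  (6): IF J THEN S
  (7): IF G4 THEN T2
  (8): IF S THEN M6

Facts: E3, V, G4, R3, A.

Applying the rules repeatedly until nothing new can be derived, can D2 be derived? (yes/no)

no

Round 1 fires (4), (7), giving K, T2.
Round 2 fires (1), (2), giving Q, J.
Round 3 fires (6), giving S.
Round 4 fires (8), giving M6.
Fixed point reached. D2 is concluded only by (3); (3) needs H6 (never derived).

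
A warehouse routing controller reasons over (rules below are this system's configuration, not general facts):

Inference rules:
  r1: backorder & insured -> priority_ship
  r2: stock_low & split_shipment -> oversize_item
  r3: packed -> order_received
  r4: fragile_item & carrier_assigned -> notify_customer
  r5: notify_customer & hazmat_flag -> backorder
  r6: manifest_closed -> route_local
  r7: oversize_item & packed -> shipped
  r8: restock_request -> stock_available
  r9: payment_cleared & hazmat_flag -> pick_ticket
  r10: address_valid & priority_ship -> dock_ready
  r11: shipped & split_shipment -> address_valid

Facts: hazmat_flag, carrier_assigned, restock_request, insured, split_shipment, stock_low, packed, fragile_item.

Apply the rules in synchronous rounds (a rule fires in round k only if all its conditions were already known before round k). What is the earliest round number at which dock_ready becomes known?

4

Round 1 fires r2, r3, r4, r8, giving oversize_item, order_received, notify_customer, stock_available.
Round 2 fires r5, r7, giving backorder, shipped.
Round 3 fires r1, r11, giving priority_ship, address_valid.
Round 4 fires r10, giving dock_ready.
dock_ready first appears in round 4.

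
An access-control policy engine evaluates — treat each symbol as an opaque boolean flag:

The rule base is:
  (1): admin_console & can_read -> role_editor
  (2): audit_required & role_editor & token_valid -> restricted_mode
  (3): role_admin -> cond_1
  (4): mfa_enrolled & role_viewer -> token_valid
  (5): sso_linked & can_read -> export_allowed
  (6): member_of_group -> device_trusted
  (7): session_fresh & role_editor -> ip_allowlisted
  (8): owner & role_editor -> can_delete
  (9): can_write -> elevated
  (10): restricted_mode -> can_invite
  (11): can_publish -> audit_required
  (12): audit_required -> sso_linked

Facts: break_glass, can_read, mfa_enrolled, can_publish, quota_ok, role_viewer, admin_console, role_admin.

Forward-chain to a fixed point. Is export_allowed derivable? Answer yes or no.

yes

Round 1 — (1), (3), (4), (11), derive role_editor, cond_1, token_valid, audit_required.
Round 2 — (2), (12), derive restricted_mode, sso_linked.
Round 3 — (5), (10), derive export_allowed, can_invite.
export_allowed appears in round 3, so it is derivable.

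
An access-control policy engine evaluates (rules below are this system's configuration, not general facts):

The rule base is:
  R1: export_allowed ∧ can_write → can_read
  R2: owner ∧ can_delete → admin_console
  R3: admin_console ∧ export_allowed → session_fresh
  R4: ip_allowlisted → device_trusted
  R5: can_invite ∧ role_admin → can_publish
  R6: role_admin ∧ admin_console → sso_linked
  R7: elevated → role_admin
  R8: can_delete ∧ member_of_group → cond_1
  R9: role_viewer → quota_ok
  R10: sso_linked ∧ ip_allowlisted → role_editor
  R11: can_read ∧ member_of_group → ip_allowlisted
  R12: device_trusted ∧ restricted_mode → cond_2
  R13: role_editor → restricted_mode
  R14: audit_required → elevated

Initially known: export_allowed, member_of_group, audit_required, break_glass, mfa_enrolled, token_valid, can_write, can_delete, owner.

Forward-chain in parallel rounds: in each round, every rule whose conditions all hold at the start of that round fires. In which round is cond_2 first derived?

6

Round 1: R1 [export_allowed ∧ can_write → can_read]; R2 [owner ∧ can_delete → admin_console]; R8 [can_delete ∧ member_of_group → cond_1]; R14 [audit_required → elevated]. Adds can_read, admin_console, cond_1, elevated.
Round 2: R3 [admin_console ∧ export_allowed → session_fresh]; R7 [elevated → role_admin]; R11 [can_read ∧ member_of_group → ip_allowlisted]. Adds session_fresh, role_admin, ip_allowlisted.
Round 3: R4 [ip_allowlisted → device_trusted]; R6 [role_admin ∧ admin_console → sso_linked]. Adds device_trusted, sso_linked.
Round 4: R10 [sso_linked ∧ ip_allowlisted → role_editor]. Adds role_editor.
Round 5: R13 [role_editor → restricted_mode]. Adds restricted_mode.
Round 6: R12 [device_trusted ∧ restricted_mode → cond_2]. Adds cond_2.
cond_2 first appears in round 6.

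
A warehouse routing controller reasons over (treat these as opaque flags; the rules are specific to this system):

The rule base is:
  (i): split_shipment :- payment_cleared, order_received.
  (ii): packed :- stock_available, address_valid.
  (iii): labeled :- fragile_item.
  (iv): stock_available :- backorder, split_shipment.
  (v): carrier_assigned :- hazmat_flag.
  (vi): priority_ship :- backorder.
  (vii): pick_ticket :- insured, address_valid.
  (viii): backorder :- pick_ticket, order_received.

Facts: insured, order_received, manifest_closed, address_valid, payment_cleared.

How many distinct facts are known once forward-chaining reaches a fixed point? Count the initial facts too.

Round 1: (i) [split_shipment :- payment_cleared, order_received.]; (vii) [pick_ticket :- insured, address_valid.]. New: split_shipment, pick_ticket.
Round 2: (viii) [backorder :- pick_ticket, order_received.]. New: backorder.
Round 3: (iv) [stock_available :- backorder, split_shipment.]; (vi) [priority_ship :- backorder.]. New: stock_available, priority_ship.
Round 4: (ii) [packed :- stock_available, address_valid.]. New: packed.
Closure: {address_valid, backorder, insured, manifest_closed, order_received, packed, payment_cleared, pick_ticket, priority_ship, split_shipment, stock_available} — 11 facts.

11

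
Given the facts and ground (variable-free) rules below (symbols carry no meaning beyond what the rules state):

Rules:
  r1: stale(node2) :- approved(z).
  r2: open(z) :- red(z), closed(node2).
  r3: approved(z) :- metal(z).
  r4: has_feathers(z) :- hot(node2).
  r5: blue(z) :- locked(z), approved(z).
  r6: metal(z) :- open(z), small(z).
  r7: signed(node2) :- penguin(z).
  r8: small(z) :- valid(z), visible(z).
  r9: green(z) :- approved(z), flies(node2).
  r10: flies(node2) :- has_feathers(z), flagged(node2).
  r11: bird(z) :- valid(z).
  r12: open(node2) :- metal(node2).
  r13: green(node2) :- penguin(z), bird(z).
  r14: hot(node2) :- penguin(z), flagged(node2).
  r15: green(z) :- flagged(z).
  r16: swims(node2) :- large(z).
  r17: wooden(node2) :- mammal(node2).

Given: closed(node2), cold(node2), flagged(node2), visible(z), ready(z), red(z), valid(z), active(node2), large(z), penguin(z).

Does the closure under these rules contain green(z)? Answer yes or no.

Round 1: r2 [open(z) :- red(z), closed(node2).]; r7 [signed(node2) :- penguin(z).]; r8 [small(z) :- valid(z), visible(z).]; r11 [bird(z) :- valid(z).]; r14 [hot(node2) :- penguin(z), flagged(node2).]; r16 [swims(node2) :- large(z).]. Adds open(z), signed(node2), small(z), bird(z), hot(node2), swims(node2).
Round 2: r4 [has_feathers(z) :- hot(node2).]; r6 [metal(z) :- open(z), small(z).]; r13 [green(node2) :- penguin(z), bird(z).]. Adds has_feathers(z), metal(z), green(node2).
Round 3: r3 [approved(z) :- metal(z).]; r10 [flies(node2) :- has_feathers(z), flagged(node2).]. Adds approved(z), flies(node2).
Round 4: r1 [stale(node2) :- approved(z).]; r9 [green(z) :- approved(z), flies(node2).]. Adds stale(node2), green(z).
green(z) appears in round 4, so it is derivable.

yes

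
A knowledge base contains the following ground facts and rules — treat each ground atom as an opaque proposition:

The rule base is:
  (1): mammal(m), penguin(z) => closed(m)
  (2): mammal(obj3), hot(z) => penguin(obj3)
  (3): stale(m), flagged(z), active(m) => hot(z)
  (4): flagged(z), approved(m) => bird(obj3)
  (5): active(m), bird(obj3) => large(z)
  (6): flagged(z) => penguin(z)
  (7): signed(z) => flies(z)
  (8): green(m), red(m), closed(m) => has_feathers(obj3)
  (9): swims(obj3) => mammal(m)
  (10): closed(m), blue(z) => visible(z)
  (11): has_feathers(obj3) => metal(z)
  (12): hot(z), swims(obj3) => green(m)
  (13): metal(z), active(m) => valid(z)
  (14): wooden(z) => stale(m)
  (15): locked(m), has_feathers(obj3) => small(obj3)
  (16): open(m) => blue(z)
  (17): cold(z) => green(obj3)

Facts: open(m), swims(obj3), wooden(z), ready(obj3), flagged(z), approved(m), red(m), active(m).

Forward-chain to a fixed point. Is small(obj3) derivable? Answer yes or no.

no

Round 1 fires (4), (6), (9), (14), (16), giving bird(obj3), penguin(z), mammal(m), stale(m), blue(z).
Round 2 fires (1), (3), (5), giving closed(m), hot(z), large(z).
Round 3 fires (10), (12), giving visible(z), green(m).
Round 4 fires (8), giving has_feathers(obj3).
Round 5 fires (11), giving metal(z).
Round 6 fires (13), giving valid(z).
Fixed point reached. small(obj3) is concluded only by (15); (15) needs locked(m) (never derived).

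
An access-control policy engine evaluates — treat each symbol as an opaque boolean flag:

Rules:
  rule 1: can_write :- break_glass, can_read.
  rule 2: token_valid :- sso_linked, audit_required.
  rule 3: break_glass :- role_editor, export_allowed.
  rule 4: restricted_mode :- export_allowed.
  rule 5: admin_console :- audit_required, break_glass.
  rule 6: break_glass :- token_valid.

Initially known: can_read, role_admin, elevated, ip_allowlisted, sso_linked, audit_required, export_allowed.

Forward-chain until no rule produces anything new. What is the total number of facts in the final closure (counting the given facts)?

12

Round 1 fires rule 2, rule 4, giving token_valid, restricted_mode.
Round 2 fires rule 6, giving break_glass.
Round 3 fires rule 1, rule 5, giving can_write, admin_console.
Closure: {admin_console, audit_required, break_glass, can_read, can_write, elevated, export_allowed, ip_allowlisted, restricted_mode, role_admin, sso_linked, token_valid} — 12 facts.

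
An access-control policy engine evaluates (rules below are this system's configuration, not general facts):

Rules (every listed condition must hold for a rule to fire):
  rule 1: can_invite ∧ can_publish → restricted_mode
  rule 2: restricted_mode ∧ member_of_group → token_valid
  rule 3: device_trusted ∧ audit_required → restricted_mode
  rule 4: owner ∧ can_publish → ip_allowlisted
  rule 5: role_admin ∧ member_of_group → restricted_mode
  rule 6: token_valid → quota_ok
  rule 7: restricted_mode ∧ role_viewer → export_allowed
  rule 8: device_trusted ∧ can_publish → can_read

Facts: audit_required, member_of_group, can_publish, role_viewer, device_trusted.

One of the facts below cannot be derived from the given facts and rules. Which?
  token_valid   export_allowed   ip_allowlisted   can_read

ip_allowlisted

Round 1 — rule 3, rule 8, derive restricted_mode, can_read.
Round 2 — rule 2, rule 7, derive token_valid, export_allowed.
Round 3 — rule 6, derive quota_ok.
Derived: token_valid (round 2), export_allowed (round 2), can_read (round 1). ip_allowlisted never appears in any round.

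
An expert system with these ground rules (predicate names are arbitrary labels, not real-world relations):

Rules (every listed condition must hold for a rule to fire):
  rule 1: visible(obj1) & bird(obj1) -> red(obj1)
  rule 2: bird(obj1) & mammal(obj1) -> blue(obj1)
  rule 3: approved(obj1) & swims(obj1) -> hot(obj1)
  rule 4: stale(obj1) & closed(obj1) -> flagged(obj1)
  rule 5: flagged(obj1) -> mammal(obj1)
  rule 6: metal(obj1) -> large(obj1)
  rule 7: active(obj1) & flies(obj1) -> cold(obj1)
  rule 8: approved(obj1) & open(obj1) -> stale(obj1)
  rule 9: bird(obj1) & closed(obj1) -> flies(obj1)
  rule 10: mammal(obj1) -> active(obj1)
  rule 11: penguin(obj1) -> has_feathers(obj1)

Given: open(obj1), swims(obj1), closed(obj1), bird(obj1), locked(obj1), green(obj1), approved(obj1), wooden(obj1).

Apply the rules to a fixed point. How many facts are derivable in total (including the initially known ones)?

16

Round 1 — rule 3, rule 8, rule 9, derive hot(obj1), stale(obj1), flies(obj1).
Round 2 — rule 4, derive flagged(obj1).
Round 3 — rule 5, derive mammal(obj1).
Round 4 — rule 2, rule 10, derive blue(obj1), active(obj1).
Round 5 — rule 7, derive cold(obj1).
Closure: {active(obj1), approved(obj1), bird(obj1), blue(obj1), closed(obj1), cold(obj1), flagged(obj1), flies(obj1), green(obj1), hot(obj1), locked(obj1), mammal(obj1), open(obj1), stale(obj1), swims(obj1), wooden(obj1)} — 16 facts.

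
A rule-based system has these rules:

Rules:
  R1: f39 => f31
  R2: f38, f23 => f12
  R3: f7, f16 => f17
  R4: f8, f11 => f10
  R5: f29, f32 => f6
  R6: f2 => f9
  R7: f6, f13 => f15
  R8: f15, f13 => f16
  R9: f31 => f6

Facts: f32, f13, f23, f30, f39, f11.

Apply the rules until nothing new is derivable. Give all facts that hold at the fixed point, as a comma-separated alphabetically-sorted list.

Round 1 — R1, derive f31.
Round 2 — R9, derive f6.
Round 3 — R7, derive f15.
Round 4 — R8, derive f16.

f11, f13, f15, f16, f23, f30, f31, f32, f39, f6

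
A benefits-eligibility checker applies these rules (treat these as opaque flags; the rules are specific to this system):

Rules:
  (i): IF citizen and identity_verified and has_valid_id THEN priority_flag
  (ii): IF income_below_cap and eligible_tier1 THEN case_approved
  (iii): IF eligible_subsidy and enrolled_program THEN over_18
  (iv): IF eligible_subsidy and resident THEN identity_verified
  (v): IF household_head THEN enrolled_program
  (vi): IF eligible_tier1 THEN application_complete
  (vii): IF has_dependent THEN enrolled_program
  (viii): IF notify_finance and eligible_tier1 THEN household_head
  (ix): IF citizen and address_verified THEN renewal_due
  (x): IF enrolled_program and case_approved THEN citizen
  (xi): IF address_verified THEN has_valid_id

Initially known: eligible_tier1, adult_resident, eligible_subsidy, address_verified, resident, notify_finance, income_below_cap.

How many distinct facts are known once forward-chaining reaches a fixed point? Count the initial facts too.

17

Round 1 fires (ii), (iv), (vi), (viii), (xi), giving case_approved, identity_verified, application_complete, household_head, has_valid_id.
Round 2 fires (v), giving enrolled_program.
Round 3 fires (iii), (x), giving over_18, citizen.
Round 4 fires (i), (ix), giving priority_flag, renewal_due.
Closure: {address_verified, adult_resident, application_complete, case_approved, citizen, eligible_subsidy, eligible_tier1, enrolled_program, has_valid_id, household_head, identity_verified, income_below_cap, notify_finance, over_18, priority_flag, renewal_due, resident} — 17 facts.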